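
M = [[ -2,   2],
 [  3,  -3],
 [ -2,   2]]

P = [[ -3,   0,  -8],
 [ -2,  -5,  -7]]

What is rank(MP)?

1

First compute MP:
[[  2, -10,   2],
 [ -3,  15,  -3],
 [  2, -10,   2]]
Now row reduce the product.
R2 ← R2 + (3/2)·R1: [0, 0, 0]
R3 ← R3 − R1: [0, 0, 0]
1 nonzero row, so rank(MP) = 1.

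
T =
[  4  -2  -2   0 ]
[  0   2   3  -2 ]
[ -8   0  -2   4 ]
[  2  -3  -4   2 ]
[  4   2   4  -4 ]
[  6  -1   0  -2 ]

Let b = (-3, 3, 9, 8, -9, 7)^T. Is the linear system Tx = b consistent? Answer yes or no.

Row reduce the augmented matrix [T | b].
R3 ← R3 + (2)·R1: [0, -4, -6, 4, 3]
R4 ← R4 − (1/2)·R1: [0, -2, -3, 2, 19/2]
R5 ← R5 − R1: [0, 4, 6, -4, -6]
R6 ← R6 − (3/2)·R1: [0, 2, 3, -2, 23/2]
R3 ← R3 + (2)·R2: [0, 0, 0, 0, 9]
R4 ← R4 + R2: [0, 0, 0, 0, 25/2]
R5 ← R5 − (2)·R2: [0, 0, 0, 0, -12]
R6 ← R6 − R2: [0, 0, 0, 0, 17/2]
R4 ← R4 − (25/18)·R3: [0, 0, 0, 0, 0]
R5 ← R5 + (4/3)·R3: [0, 0, 0, 0, 0]
R6 ← R6 − (17/18)·R3: [0, 0, 0, 0, 0]
The echelon form has 3 nonzero rows; the last pivot sits in the augmented column, so rank(T) = 2 but rank([T|b]) = 3.
Since the ranks differ, the system is inconsistent.

no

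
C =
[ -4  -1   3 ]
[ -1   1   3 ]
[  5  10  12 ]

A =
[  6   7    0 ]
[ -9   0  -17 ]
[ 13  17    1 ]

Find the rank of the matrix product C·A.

2

First compute CA:
[[ 24,  23,  20],
 [ 24,  44, -14],
 [ 96, 239, -158]]
Now row reduce the product.
R2 ← R2 − R1: [0, 21, -34]
R3 ← R3 − (4)·R1: [0, 147, -238]
R3 ← R3 − (7)·R2: [0, 0, 0]
2 nonzero rows, so rank(CA) = 2.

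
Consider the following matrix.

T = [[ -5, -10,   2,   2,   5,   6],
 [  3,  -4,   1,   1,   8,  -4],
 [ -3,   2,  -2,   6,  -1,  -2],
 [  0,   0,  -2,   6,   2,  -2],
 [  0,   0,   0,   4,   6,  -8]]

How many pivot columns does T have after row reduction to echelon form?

4

Row reduce to echelon form.
R2 ← R2 + (3/5)·R1: [0, -10, 11/5, 11/5, 11, -2/5]
R3 ← R3 − (3/5)·R1: [0, 8, -16/5, 24/5, -4, -28/5]
R3 ← R3 + (4/5)·R2: [0, 0, -36/25, 164/25, 24/5, -148/25]
R4 ← R4 − (25/18)·R3: [0, 0, 0, -28/9, -14/3, 56/9]
R5 ← R5 + (9/7)·R4: [0, 0, 0, 0, 0, 0]
Echelon form has 4 nonzero rows, so rank(T) = 4.
Each nonzero row contributes one pivot column: 4 pivot columns.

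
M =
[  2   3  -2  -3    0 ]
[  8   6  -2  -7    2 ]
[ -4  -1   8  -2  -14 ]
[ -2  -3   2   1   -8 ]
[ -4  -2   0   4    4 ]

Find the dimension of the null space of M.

Row reduce to echelon form.
R2 ← R2 − (4)·R1: [0, -6, 6, 5, 2]
R3 ← R3 + (2)·R1: [0, 5, 4, -8, -14]
R4 ← R4 + R1: [0, 0, 0, -2, -8]
R5 ← R5 + (2)·R1: [0, 4, -4, -2, 4]
R3 ← R3 + (5/6)·R2: [0, 0, 9, -23/6, -37/3]
R5 ← R5 + (2/3)·R2: [0, 0, 0, 4/3, 16/3]
R5 ← R5 + (2/3)·R4: [0, 0, 0, 0, 0]
4 nonzero rows, so rank(M) = 4.
M has 5 columns; by rank–nullity, nullity = 5 − 4 = 1.

1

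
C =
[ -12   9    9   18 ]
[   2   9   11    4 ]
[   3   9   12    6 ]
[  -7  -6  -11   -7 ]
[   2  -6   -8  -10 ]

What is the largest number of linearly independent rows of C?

Row reduce to echelon form.
R2 ← R2 + (1/6)·R1: [0, 21/2, 25/2, 7]
R3 ← R3 + (1/4)·R1: [0, 45/4, 57/4, 21/2]
R4 ← R4 − (7/12)·R1: [0, -45/4, -65/4, -35/2]
R5 ← R5 + (1/6)·R1: [0, -9/2, -13/2, -7]
R3 ← R3 − (15/14)·R2: [0, 0, 6/7, 3]
R4 ← R4 + (15/14)·R2: [0, 0, -20/7, -10]
R5 ← R5 + (3/7)·R2: [0, 0, -8/7, -4]
R4 ← R4 + (10/3)·R3: [0, 0, 0, 0]
R5 ← R5 + (4/3)·R3: [0, 0, 0, 0]
Echelon form has 3 nonzero rows, so rank(C) = 3.
The rank gives the maximum number of linearly independent rows: 3.

3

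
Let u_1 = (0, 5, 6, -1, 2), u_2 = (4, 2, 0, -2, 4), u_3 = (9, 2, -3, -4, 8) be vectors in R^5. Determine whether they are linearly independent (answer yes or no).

no

Form the matrix with these vectors as rows and row reduce.
Swap R1 ↔ R2
R3 ← R3 − (9/4)·R1: [0, -5/2, -3, 1/2, -1]
R3 ← R3 + (1/2)·R2: [0, 0, 0, 0, 0]
2 nonzero rows, so the 3 vectors span a space of dimension 2.
Since 2 < 3, the vectors are linearly dependent.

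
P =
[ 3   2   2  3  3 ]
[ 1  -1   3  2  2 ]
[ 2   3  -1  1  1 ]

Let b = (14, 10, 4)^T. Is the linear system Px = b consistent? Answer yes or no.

yes

Row reduce the augmented matrix [P | b].
R2 ← R2 − (1/3)·R1: [0, -5/3, 7/3, 1, 1, 16/3]
R3 ← R3 − (2/3)·R1: [0, 5/3, -7/3, -1, -1, -16/3]
R3 ← R3 + R2: [0, 0, 0, 0, 0, 0]
The echelon form has 2 nonzero rows, and every pivot lies in the first 5 columns, so rank(P) = rank([P|b]) = 2.
The system is consistent.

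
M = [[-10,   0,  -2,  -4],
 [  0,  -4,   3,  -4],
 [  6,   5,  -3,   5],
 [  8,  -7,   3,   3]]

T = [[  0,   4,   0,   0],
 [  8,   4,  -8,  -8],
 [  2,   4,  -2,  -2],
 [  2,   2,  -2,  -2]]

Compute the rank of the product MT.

First compute MT:
[[-12, -56,  12,  12],
 [-34, -12,  34,  34],
 [ 44,  42, -44, -44],
 [-44,  22,  44,  44]]
Now row reduce the product.
R2 ← R2 − (17/6)·R1: [0, 440/3, 0, 0]
R3 ← R3 + (11/3)·R1: [0, -490/3, 0, 0]
R4 ← R4 − (11/3)·R1: [0, 682/3, 0, 0]
R3 ← R3 + (49/44)·R2: [0, 0, 0, 0]
R4 ← R4 − (31/20)·R2: [0, 0, 0, 0]
2 nonzero rows, so rank(MT) = 2.

2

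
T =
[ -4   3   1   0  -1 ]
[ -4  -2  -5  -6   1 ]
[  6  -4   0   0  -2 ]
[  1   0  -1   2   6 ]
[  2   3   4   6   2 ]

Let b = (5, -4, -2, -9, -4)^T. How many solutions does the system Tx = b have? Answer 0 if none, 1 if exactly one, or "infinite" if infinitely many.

Row reduce the augmented matrix [T | b].
R2 ← R2 − R1: [0, -5, -6, -6, 2, -9]
R3 ← R3 + (3/2)·R1: [0, 1/2, 3/2, 0, -7/2, 11/2]
R4 ← R4 + (1/4)·R1: [0, 3/4, -3/4, 2, 23/4, -31/4]
R5 ← R5 + (1/2)·R1: [0, 9/2, 9/2, 6, 3/2, -3/2]
R3 ← R3 + (1/10)·R2: [0, 0, 9/10, -3/5, -33/10, 23/5]
R4 ← R4 + (3/20)·R2: [0, 0, -33/20, 11/10, 121/20, -91/10]
R5 ← R5 + (9/10)·R2: [0, 0, -9/10, 3/5, 33/10, -48/5]
R4 ← R4 + (11/6)·R3: [0, 0, 0, 0, 0, -2/3]
R5 ← R5 + R3: [0, 0, 0, 0, 0, -5]
R5 ← R5 − (15/2)·R4: [0, 0, 0, 0, 0, 0]
The echelon form has 4 nonzero rows; the last pivot sits in the augmented column, so rank(T) = 3 but rank([T|b]) = 4.
Since the ranks differ, the system is inconsistent.
It has no solutions.

0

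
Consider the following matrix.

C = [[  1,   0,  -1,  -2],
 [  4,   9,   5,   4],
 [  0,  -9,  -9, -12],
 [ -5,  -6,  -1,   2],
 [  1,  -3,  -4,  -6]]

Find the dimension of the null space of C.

Row reduce to echelon form.
R2 ← R2 − (4)·R1: [0, 9, 9, 12]
R4 ← R4 + (5)·R1: [0, -6, -6, -8]
R5 ← R5 − R1: [0, -3, -3, -4]
R3 ← R3 + R2: [0, 0, 0, 0]
R4 ← R4 + (2/3)·R2: [0, 0, 0, 0]
R5 ← R5 + (1/3)·R2: [0, 0, 0, 0]
2 nonzero rows, so rank(C) = 2.
C has 4 columns; by rank–nullity, nullity = 4 − 2 = 2.

2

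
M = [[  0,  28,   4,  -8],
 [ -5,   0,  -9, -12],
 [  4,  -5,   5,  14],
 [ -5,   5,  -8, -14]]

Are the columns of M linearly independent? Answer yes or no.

no

Row reduce M to echelon form.
Swap R1 ↔ R2
R3 ← R3 + (4/5)·R1: [0, -5, -11/5, 22/5]
R4 ← R4 − R1: [0, 5, 1, -2]
R3 ← R3 + (5/28)·R2: [0, 0, -52/35, 104/35]
R4 ← R4 − (5/28)·R2: [0, 0, 2/7, -4/7]
R4 ← R4 + (5/26)·R3: [0, 0, 0, 0]
3 pivots among 4 columns.
Only 3 < 4 pivot columns, so the columns are linearly dependent.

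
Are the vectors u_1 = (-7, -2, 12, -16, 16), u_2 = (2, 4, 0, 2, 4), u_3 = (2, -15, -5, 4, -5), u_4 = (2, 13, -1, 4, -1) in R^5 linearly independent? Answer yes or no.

Form the matrix with these vectors as rows and row reduce.
R2 ← R2 + (2/7)·R1: [0, 24/7, 24/7, -18/7, 60/7]
R3 ← R3 + (2/7)·R1: [0, -109/7, -11/7, -4/7, -3/7]
R4 ← R4 + (2/7)·R1: [0, 87/7, 17/7, -4/7, 25/7]
R3 ← R3 + (109/24)·R2: [0, 0, 14, -49/4, 77/2]
R4 ← R4 − (29/8)·R2: [0, 0, -10, 35/4, -55/2]
R4 ← R4 + (5/7)·R3: [0, 0, 0, 0, 0]
3 nonzero rows, so the 4 vectors span a space of dimension 3.
Since 3 < 4, the vectors are linearly dependent.

no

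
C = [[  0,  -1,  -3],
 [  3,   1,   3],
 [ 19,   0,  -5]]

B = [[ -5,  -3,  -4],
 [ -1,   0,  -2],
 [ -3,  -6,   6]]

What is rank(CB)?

2

First compute CB:
[[ 10,  18, -16],
 [-25, -27,   4],
 [-80, -27, -106]]
Now row reduce the product.
R2 ← R2 + (5/2)·R1: [0, 18, -36]
R3 ← R3 + (8)·R1: [0, 117, -234]
R3 ← R3 − (13/2)·R2: [0, 0, 0]
2 nonzero rows, so rank(CB) = 2.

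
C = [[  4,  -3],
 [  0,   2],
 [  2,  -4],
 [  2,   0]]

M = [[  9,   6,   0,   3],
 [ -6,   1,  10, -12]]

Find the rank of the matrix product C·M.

2

First compute CM:
[[ 54,  21, -30,  48],
 [-12,   2,  20, -24],
 [ 42,   8, -40,  54],
 [ 18,  12,   0,   6]]
Now row reduce the product.
R2 ← R2 + (2/9)·R1: [0, 20/3, 40/3, -40/3]
R3 ← R3 − (7/9)·R1: [0, -25/3, -50/3, 50/3]
R4 ← R4 − (1/3)·R1: [0, 5, 10, -10]
R3 ← R3 + (5/4)·R2: [0, 0, 0, 0]
R4 ← R4 − (3/4)·R2: [0, 0, 0, 0]
2 nonzero rows, so rank(CM) = 2.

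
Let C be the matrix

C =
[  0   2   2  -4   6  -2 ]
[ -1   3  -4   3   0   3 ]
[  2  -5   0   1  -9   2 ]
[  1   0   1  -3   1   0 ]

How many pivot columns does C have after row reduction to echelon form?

Row reduce to echelon form.
Swap R1 ↔ R2
R3 ← R3 + (2)·R1: [0, 1, -8, 7, -9, 8]
R4 ← R4 + R1: [0, 3, -3, 0, 1, 3]
R3 ← R3 − (1/2)·R2: [0, 0, -9, 9, -12, 9]
R4 ← R4 − (3/2)·R2: [0, 0, -6, 6, -8, 6]
R4 ← R4 − (2/3)·R3: [0, 0, 0, 0, 0, 0]
Echelon form has 3 nonzero rows, so rank(C) = 3.
Each nonzero row contributes one pivot column: 3 pivot columns.

3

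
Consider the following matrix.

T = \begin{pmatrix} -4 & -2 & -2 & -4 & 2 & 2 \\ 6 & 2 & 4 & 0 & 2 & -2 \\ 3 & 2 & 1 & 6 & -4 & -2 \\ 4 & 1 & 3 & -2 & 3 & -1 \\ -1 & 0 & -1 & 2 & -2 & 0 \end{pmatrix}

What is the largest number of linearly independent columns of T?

2

Row reduce to echelon form.
R2 ← R2 + (3/2)·R1: [0, -1, 1, -6, 5, 1]
R3 ← R3 + (3/4)·R1: [0, 1/2, -1/2, 3, -5/2, -1/2]
R4 ← R4 + R1: [0, -1, 1, -6, 5, 1]
R5 ← R5 − (1/4)·R1: [0, 1/2, -1/2, 3, -5/2, -1/2]
R3 ← R3 + (1/2)·R2: [0, 0, 0, 0, 0, 0]
R4 ← R4 − R2: [0, 0, 0, 0, 0, 0]
R5 ← R5 + (1/2)·R2: [0, 0, 0, 0, 0, 0]
Echelon form has 2 nonzero rows, so rank(T) = 2.
The rank gives the maximum number of linearly independent columns: 2.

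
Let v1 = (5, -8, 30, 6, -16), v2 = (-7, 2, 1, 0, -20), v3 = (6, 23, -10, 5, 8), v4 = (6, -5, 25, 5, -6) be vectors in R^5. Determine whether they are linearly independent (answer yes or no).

yes

Form the matrix with these vectors as rows and row reduce.
R2 ← R2 + (7/5)·R1: [0, -46/5, 43, 42/5, -212/5]
R3 ← R3 − (6/5)·R1: [0, 163/5, -46, -11/5, 136/5]
R4 ← R4 − (6/5)·R1: [0, 23/5, -11, -11/5, 66/5]
R3 ← R3 + (163/46)·R2: [0, 0, 4893/46, 634/23, -2830/23]
R4 ← R4 + (1/2)·R2: [0, 0, 21/2, 2, -8]
R4 ← R4 − (23/233)·R3: [0, 0, 0, -168/233, 966/233]
4 nonzero rows, so the 4 vectors span a space of dimension 4.
Since 4 = 4, the vectors are linearly independent.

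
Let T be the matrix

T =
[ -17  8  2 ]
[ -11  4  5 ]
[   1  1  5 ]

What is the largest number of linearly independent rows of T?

Row reduce to echelon form.
R2 ← R2 − (11/17)·R1: [0, -20/17, 63/17]
R3 ← R3 + (1/17)·R1: [0, 25/17, 87/17]
R3 ← R3 + (5/4)·R2: [0, 0, 39/4]
Echelon form has 3 nonzero rows, so rank(T) = 3.
The rank gives the maximum number of linearly independent rows: 3.

3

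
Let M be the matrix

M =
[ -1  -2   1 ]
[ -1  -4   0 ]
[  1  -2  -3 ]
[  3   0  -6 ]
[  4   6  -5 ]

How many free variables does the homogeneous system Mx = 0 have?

Row reduce to echelon form.
R2 ← R2 − R1: [0, -2, -1]
R3 ← R3 + R1: [0, -4, -2]
R4 ← R4 + (3)·R1: [0, -6, -3]
R5 ← R5 + (4)·R1: [0, -2, -1]
R3 ← R3 − (2)·R2: [0, 0, 0]
R4 ← R4 − (3)·R2: [0, 0, 0]
R5 ← R5 − R2: [0, 0, 0]
2 nonzero rows, so rank(M) = 2.
M has 3 columns; by rank–nullity, nullity = 3 − 2 = 1.

1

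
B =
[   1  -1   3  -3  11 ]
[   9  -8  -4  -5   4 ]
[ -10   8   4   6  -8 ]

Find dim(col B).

3

Row reduce to echelon form.
R2 ← R2 − (9)·R1: [0, 1, -31, 22, -95]
R3 ← R3 + (10)·R1: [0, -2, 34, -24, 102]
R3 ← R3 + (2)·R2: [0, 0, -28, 20, -88]
Echelon form has 3 nonzero rows, so rank(B) = 3.
The column space has dimension equal to the rank: 3.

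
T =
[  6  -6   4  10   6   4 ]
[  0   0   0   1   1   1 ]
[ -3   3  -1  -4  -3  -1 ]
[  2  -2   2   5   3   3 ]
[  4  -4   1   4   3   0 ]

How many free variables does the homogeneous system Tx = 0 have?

Row reduce to echelon form.
R3 ← R3 + (1/2)·R1: [0, 0, 1, 1, 0, 1]
R4 ← R4 − (1/3)·R1: [0, 0, 2/3, 5/3, 1, 5/3]
R5 ← R5 − (2/3)·R1: [0, 0, -5/3, -8/3, -1, -8/3]
Swap R2 ↔ R3
R4 ← R4 − (2/3)·R2: [0, 0, 0, 1, 1, 1]
R5 ← R5 + (5/3)·R2: [0, 0, 0, -1, -1, -1]
R4 ← R4 − R3: [0, 0, 0, 0, 0, 0]
R5 ← R5 + R3: [0, 0, 0, 0, 0, 0]
3 nonzero rows, so rank(T) = 3.
T has 6 columns; by rank–nullity, nullity = 6 − 3 = 3.

3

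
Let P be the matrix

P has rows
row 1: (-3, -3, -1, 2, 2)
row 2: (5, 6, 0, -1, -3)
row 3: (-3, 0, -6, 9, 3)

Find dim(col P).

2

Row reduce to echelon form.
R2 ← R2 + (5/3)·R1: [0, 1, -5/3, 7/3, 1/3]
R3 ← R3 − R1: [0, 3, -5, 7, 1]
R3 ← R3 − (3)·R2: [0, 0, 0, 0, 0]
Echelon form has 2 nonzero rows, so rank(P) = 2.
The column space has dimension equal to the rank: 2.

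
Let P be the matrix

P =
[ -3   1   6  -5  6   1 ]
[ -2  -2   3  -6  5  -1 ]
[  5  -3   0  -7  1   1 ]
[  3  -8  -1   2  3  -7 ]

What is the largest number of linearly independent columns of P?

Row reduce to echelon form.
R2 ← R2 − (2/3)·R1: [0, -8/3, -1, -8/3, 1, -5/3]
R3 ← R3 + (5/3)·R1: [0, -4/3, 10, -46/3, 11, 8/3]
R4 ← R4 + R1: [0, -7, 5, -3, 9, -6]
R3 ← R3 − (1/2)·R2: [0, 0, 21/2, -14, 21/2, 7/2]
R4 ← R4 − (21/8)·R2: [0, 0, 61/8, 4, 51/8, -13/8]
R4 ← R4 − (61/84)·R3: [0, 0, 0, 85/6, -5/4, -25/6]
Echelon form has 4 nonzero rows, so rank(P) = 4.
The rank gives the maximum number of linearly independent columns: 4.

4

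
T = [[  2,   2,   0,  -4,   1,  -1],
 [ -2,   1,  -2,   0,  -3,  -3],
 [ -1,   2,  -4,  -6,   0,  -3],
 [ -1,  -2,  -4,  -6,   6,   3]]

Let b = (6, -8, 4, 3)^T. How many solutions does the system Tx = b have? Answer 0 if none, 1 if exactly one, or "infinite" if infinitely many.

0

Row reduce the augmented matrix [T | b].
R2 ← R2 + R1: [0, 3, -2, -4, -2, -4, -2]
R3 ← R3 + (1/2)·R1: [0, 3, -4, -8, 1/2, -7/2, 7]
R4 ← R4 + (1/2)·R1: [0, -1, -4, -8, 13/2, 5/2, 6]
R3 ← R3 − R2: [0, 0, -2, -4, 5/2, 1/2, 9]
R4 ← R4 + (1/3)·R2: [0, 0, -14/3, -28/3, 35/6, 7/6, 16/3]
R4 ← R4 − (7/3)·R3: [0, 0, 0, 0, 0, 0, -47/3]
The echelon form has 4 nonzero rows; the last pivot sits in the augmented column, so rank(T) = 3 but rank([T|b]) = 4.
Since the ranks differ, the system is inconsistent.
It has no solutions.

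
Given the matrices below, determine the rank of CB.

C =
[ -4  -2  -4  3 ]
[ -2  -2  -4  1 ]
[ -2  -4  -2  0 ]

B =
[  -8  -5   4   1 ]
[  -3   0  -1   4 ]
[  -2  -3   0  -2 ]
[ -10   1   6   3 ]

First compute CB:
[[ 16,  35,   4,   5],
 [ 20,  23,   0,   1],
 [ 32,  16,  -4, -14]]
Now row reduce the product.
R2 ← R2 − (5/4)·R1: [0, -83/4, -5, -21/4]
R3 ← R3 − (2)·R1: [0, -54, -12, -24]
R3 ← R3 − (216/83)·R2: [0, 0, 84/83, -858/83]
3 nonzero rows, so rank(CB) = 3.

3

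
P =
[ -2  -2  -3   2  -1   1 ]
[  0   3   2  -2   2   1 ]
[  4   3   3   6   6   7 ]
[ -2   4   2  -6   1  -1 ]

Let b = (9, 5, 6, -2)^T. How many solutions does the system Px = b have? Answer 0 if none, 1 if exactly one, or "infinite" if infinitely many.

Row reduce the augmented matrix [P | b].
R3 ← R3 + (2)·R1: [0, -1, -3, 10, 4, 9, 24]
R4 ← R4 − R1: [0, 6, 5, -8, 2, -2, -11]
R3 ← R3 + (1/3)·R2: [0, 0, -7/3, 28/3, 14/3, 28/3, 77/3]
R4 ← R4 − (2)·R2: [0, 0, 1, -4, -2, -4, -21]
R4 ← R4 + (3/7)·R3: [0, 0, 0, 0, 0, 0, -10]
The echelon form has 4 nonzero rows; the last pivot sits in the augmented column, so rank(P) = 3 but rank([P|b]) = 4.
Since the ranks differ, the system is inconsistent.
It has no solutions.

0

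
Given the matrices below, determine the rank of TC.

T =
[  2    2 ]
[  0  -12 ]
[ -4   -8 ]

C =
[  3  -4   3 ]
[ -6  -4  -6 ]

2

First compute TC:
[[ -6, -16,  -6],
 [ 72,  48,  72],
 [ 36,  48,  36]]
Now row reduce the product.
R2 ← R2 + (12)·R1: [0, -144, 0]
R3 ← R3 + (6)·R1: [0, -48, 0]
R3 ← R3 − (1/3)·R2: [0, 0, 0]
2 nonzero rows, so rank(TC) = 2.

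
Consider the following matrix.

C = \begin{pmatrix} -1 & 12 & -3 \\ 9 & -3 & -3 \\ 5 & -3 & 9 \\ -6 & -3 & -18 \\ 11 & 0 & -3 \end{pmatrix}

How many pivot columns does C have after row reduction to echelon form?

3

Row reduce to echelon form.
R2 ← R2 + (9)·R1: [0, 105, -30]
R3 ← R3 + (5)·R1: [0, 57, -6]
R4 ← R4 − (6)·R1: [0, -75, 0]
R5 ← R5 + (11)·R1: [0, 132, -36]
R3 ← R3 − (19/35)·R2: [0, 0, 72/7]
R4 ← R4 + (5/7)·R2: [0, 0, -150/7]
R5 ← R5 − (44/35)·R2: [0, 0, 12/7]
R4 ← R4 + (25/12)·R3: [0, 0, 0]
R5 ← R5 − (1/6)·R3: [0, 0, 0]
Echelon form has 3 nonzero rows, so rank(C) = 3.
Each nonzero row contributes one pivot column: 3 pivot columns.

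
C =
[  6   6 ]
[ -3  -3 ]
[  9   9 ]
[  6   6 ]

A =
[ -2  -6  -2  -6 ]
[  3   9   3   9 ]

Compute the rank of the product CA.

1

First compute CA:
[[  6,  18,   6,  18],
 [ -3,  -9,  -3,  -9],
 [  9,  27,   9,  27],
 [  6,  18,   6,  18]]
Now row reduce the product.
R2 ← R2 + (1/2)·R1: [0, 0, 0, 0]
R3 ← R3 − (3/2)·R1: [0, 0, 0, 0]
R4 ← R4 − R1: [0, 0, 0, 0]
1 nonzero row, so rank(CA) = 1.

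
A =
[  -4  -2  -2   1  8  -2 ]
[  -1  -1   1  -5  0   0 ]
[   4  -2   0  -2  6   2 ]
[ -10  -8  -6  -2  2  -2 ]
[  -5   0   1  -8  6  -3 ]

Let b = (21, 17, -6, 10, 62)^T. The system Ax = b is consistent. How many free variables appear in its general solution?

1

Row reduce the augmented matrix [A | b].
R2 ← R2 − (1/4)·R1: [0, -1/2, 3/2, -21/4, -2, 1/2, 47/4]
R3 ← R3 + R1: [0, -4, -2, -1, 14, 0, 15]
R4 ← R4 − (5/2)·R1: [0, -3, -1, -9/2, -18, 3, -85/2]
R5 ← R5 − (5/4)·R1: [0, 5/2, 7/2, -37/4, -4, -1/2, 143/4]
R3 ← R3 − (8)·R2: [0, 0, -14, 41, 30, -4, -79]
R4 ← R4 − (6)·R2: [0, 0, -10, 27, -6, 0, -113]
R5 ← R5 + (5)·R2: [0, 0, 11, -71/2, -14, 2, 189/2]
R4 ← R4 − (5/7)·R3: [0, 0, 0, -16/7, -192/7, 20/7, -396/7]
R5 ← R5 + (11/14)·R3: [0, 0, 0, -23/7, 67/7, -8/7, 227/7]
R5 ← R5 − (23/16)·R4: [0, 0, 0, 0, 49, -21/4, 455/4]
The echelon form has 5 nonzero rows, and every pivot lies in the first 6 columns, so rank(A) = rank([A|b]) = 5.
The system is consistent.
Free variables = (unknowns) − (rank) = 6 − 5 = 1.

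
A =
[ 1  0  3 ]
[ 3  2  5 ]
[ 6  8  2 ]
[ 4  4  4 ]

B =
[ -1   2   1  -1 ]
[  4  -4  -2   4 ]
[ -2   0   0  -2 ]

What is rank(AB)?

2

First compute AB:
[[ -7,   2,   1,  -7],
 [ -5,  -2,  -1,  -5],
 [ 22, -20, -10,  22],
 [  4,  -8,  -4,   4]]
Now row reduce the product.
R2 ← R2 − (5/7)·R1: [0, -24/7, -12/7, 0]
R3 ← R3 + (22/7)·R1: [0, -96/7, -48/7, 0]
R4 ← R4 + (4/7)·R1: [0, -48/7, -24/7, 0]
R3 ← R3 − (4)·R2: [0, 0, 0, 0]
R4 ← R4 − (2)·R2: [0, 0, 0, 0]
2 nonzero rows, so rank(AB) = 2.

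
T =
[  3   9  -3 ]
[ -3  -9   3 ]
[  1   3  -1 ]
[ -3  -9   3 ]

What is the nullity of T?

Row reduce to echelon form.
R2 ← R2 + R1: [0, 0, 0]
R3 ← R3 − (1/3)·R1: [0, 0, 0]
R4 ← R4 + R1: [0, 0, 0]
1 nonzero row, so rank(T) = 1.
T has 3 columns; by rank–nullity, nullity = 3 − 1 = 2.

2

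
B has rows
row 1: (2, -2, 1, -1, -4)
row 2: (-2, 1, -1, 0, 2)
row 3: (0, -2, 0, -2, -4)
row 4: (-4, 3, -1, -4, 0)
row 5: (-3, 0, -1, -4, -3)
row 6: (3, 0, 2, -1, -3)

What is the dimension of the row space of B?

3

Row reduce to echelon form.
R2 ← R2 + R1: [0, -1, 0, -1, -2]
R4 ← R4 + (2)·R1: [0, -1, 1, -6, -8]
R5 ← R5 + (3/2)·R1: [0, -3, 1/2, -11/2, -9]
R6 ← R6 − (3/2)·R1: [0, 3, 1/2, 1/2, 3]
R3 ← R3 − (2)·R2: [0, 0, 0, 0, 0]
R4 ← R4 − R2: [0, 0, 1, -5, -6]
R5 ← R5 − (3)·R2: [0, 0, 1/2, -5/2, -3]
R6 ← R6 + (3)·R2: [0, 0, 1/2, -5/2, -3]
Swap R3 ↔ R4
R5 ← R5 − (1/2)·R3: [0, 0, 0, 0, 0]
R6 ← R6 − (1/2)·R3: [0, 0, 0, 0, 0]
Echelon form has 3 nonzero rows, so rank(B) = 3.
The row space has dimension equal to the rank: 3.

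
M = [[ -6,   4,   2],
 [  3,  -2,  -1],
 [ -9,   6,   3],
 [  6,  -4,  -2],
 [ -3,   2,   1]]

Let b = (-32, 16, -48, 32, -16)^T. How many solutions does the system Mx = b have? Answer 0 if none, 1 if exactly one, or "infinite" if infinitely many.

Row reduce the augmented matrix [M | b].
R2 ← R2 + (1/2)·R1: [0, 0, 0, 0]
R3 ← R3 − (3/2)·R1: [0, 0, 0, 0]
R4 ← R4 + R1: [0, 0, 0, 0]
R5 ← R5 − (1/2)·R1: [0, 0, 0, 0]
The echelon form has 1 nonzero rows, and every pivot lies in the first 3 columns, so rank(M) = rank([M|b]) = 1.
The system is consistent.
rank = 1 < 3 unknowns, so there are infinitely many solutions.

infinite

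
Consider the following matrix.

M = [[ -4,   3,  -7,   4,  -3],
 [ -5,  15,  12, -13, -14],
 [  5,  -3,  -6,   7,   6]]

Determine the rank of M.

Row reduce to echelon form.
R2 ← R2 − (5/4)·R1: [0, 45/4, 83/4, -18, -41/4]
R3 ← R3 + (5/4)·R1: [0, 3/4, -59/4, 12, 9/4]
R3 ← R3 − (1/15)·R2: [0, 0, -242/15, 66/5, 44/15]
Echelon form has 3 nonzero rows, so rank(M) = 3.

3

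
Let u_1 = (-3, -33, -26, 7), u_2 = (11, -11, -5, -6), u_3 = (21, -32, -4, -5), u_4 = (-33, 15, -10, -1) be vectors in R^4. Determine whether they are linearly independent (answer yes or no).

Form the matrix with these vectors as rows and row reduce.
R2 ← R2 + (11/3)·R1: [0, -132, -301/3, 59/3]
R3 ← R3 + (7)·R1: [0, -263, -186, 44]
R4 ← R4 − (11)·R1: [0, 378, 276, -78]
R3 ← R3 − (263/132)·R2: [0, 0, 5507/396, 1907/396]
R4 ← R4 + (63/22)·R2: [0, 0, -249/22, -477/22]
R4 ← R4 + (4482/5507)·R3: [0, 0, 0, -97818/5507]
4 nonzero rows, so the 4 vectors span a space of dimension 4.
Since 4 = 4, the vectors are linearly independent.

yes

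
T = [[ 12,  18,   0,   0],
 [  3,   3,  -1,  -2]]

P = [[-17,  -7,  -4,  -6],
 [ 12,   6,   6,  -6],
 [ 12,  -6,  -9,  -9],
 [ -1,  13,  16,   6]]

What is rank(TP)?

First compute TP:
[[ 12,  24,  60, -180],
 [-25, -23, -17, -39]]
Now row reduce the product.
R2 ← R2 + (25/12)·R1: [0, 27, 108, -414]
2 nonzero rows, so rank(TP) = 2.

2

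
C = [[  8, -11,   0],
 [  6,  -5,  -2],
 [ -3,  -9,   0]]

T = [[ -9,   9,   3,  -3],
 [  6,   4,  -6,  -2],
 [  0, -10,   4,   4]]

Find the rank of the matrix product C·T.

First compute CT:
[[-138,  28,  90,  -2],
 [-84,  54,  40, -16],
 [-27, -63,  45,  27]]
Now row reduce the product.
R2 ← R2 − (14/23)·R1: [0, 850/23, -340/23, -340/23]
R3 ← R3 − (9/46)·R1: [0, -1575/23, 630/23, 630/23]
R3 ← R3 + (63/34)·R2: [0, 0, 0, 0]
2 nonzero rows, so rank(CT) = 2.

2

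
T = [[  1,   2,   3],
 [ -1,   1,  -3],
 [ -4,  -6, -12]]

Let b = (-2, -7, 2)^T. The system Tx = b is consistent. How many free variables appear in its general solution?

1

Row reduce the augmented matrix [T | b].
R2 ← R2 + R1: [0, 3, 0, -9]
R3 ← R3 + (4)·R1: [0, 2, 0, -6]
R3 ← R3 − (2/3)·R2: [0, 0, 0, 0]
The echelon form has 2 nonzero rows, and every pivot lies in the first 3 columns, so rank(T) = rank([T|b]) = 2.
The system is consistent.
Free variables = (unknowns) − (rank) = 3 − 2 = 1.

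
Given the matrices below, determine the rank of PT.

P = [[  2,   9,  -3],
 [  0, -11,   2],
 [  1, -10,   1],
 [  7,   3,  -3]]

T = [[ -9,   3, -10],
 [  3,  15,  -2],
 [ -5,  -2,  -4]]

First compute PT:
[[ 24, 147, -26],
 [-43, -169,  14],
 [-44, -149,   6],
 [-39,  72, -64]]
Now row reduce the product.
R2 ← R2 + (43/24)·R1: [0, 755/8, -391/12]
R3 ← R3 + (11/6)·R1: [0, 241/2, -125/3]
R4 ← R4 + (13/8)·R1: [0, 2487/8, -425/4]
R3 ← R3 − (964/755)·R2: [0, 0, -48/755]
R4 ← R4 − (2487/755)·R2: [0, 0, 816/755]
R4 ← R4 + (17)·R3: [0, 0, 0]
3 nonzero rows, so rank(PT) = 3.

3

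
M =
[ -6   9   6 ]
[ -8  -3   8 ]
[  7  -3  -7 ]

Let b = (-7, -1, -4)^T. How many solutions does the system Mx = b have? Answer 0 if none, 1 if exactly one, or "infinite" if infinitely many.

Row reduce the augmented matrix [M | b].
R2 ← R2 − (4/3)·R1: [0, -15, 0, 25/3]
R3 ← R3 + (7/6)·R1: [0, 15/2, 0, -73/6]
R3 ← R3 + (1/2)·R2: [0, 0, 0, -8]
The echelon form has 3 nonzero rows; the last pivot sits in the augmented column, so rank(M) = 2 but rank([M|b]) = 3.
Since the ranks differ, the system is inconsistent.
It has no solutions.

0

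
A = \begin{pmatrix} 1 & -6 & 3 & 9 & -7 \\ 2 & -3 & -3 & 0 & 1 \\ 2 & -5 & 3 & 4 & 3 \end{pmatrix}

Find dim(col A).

Row reduce to echelon form.
R2 ← R2 − (2)·R1: [0, 9, -9, -18, 15]
R3 ← R3 − (2)·R1: [0, 7, -3, -14, 17]
R3 ← R3 − (7/9)·R2: [0, 0, 4, 0, 16/3]
Echelon form has 3 nonzero rows, so rank(A) = 3.
The column space has dimension equal to the rank: 3.

3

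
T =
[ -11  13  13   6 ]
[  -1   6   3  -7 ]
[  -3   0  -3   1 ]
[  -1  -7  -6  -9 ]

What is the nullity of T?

Row reduce to echelon form.
R2 ← R2 − (1/11)·R1: [0, 53/11, 20/11, -83/11]
R3 ← R3 − (3/11)·R1: [0, -39/11, -72/11, -7/11]
R4 ← R4 − (1/11)·R1: [0, -90/11, -79/11, -105/11]
R3 ← R3 + (39/53)·R2: [0, 0, -276/53, -328/53]
R4 ← R4 + (90/53)·R2: [0, 0, -217/53, -1185/53]
R4 ← R4 − (217/276)·R3: [0, 0, 0, -1207/69]
4 nonzero rows, so rank(T) = 4.
T has 4 columns; by rank–nullity, nullity = 4 − 4 = 0.

0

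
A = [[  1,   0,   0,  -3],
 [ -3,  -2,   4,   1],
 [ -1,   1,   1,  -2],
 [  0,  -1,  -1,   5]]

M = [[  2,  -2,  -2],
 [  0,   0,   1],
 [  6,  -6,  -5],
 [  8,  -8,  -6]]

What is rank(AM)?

2

First compute AM:
[[-22,  22,  16],
 [ 26, -26, -22],
 [-12,  12,  10],
 [ 34, -34, -26]]
Now row reduce the product.
R2 ← R2 + (13/11)·R1: [0, 0, -34/11]
R3 ← R3 − (6/11)·R1: [0, 0, 14/11]
R4 ← R4 + (17/11)·R1: [0, 0, -14/11]
R3 ← R3 + (7/17)·R2: [0, 0, 0]
R4 ← R4 − (7/17)·R2: [0, 0, 0]
2 nonzero rows, so rank(AM) = 2.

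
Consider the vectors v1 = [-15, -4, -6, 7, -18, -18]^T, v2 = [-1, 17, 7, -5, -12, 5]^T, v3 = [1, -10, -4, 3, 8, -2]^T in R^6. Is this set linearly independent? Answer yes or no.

Form the matrix with these vectors as rows and row reduce.
R2 ← R2 − (1/15)·R1: [0, 259/15, 37/5, -82/15, -54/5, 31/5]
R3 ← R3 + (1/15)·R1: [0, -154/15, -22/5, 52/15, 34/5, -16/5]
R3 ← R3 + (22/37)·R2: [0, 0, 0, 8/37, 14/37, 18/37]
3 nonzero rows, so the 3 vectors span a space of dimension 3.
Since 3 = 3, the vectors are linearly independent.

yes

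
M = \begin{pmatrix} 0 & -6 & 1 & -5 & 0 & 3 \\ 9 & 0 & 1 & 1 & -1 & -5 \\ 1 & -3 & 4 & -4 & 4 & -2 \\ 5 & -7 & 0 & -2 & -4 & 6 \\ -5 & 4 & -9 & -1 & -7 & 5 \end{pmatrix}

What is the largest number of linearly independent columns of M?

Row reduce to echelon form.
Swap R1 ↔ R2
R3 ← R3 − (1/9)·R1: [0, -3, 35/9, -37/9, 37/9, -13/9]
R4 ← R4 − (5/9)·R1: [0, -7, -5/9, -23/9, -31/9, 79/9]
R5 ← R5 + (5/9)·R1: [0, 4, -76/9, -4/9, -68/9, 20/9]
R3 ← R3 − (1/2)·R2: [0, 0, 61/18, -29/18, 37/9, -53/18]
R4 ← R4 − (7/6)·R2: [0, 0, -31/18, 59/18, -31/9, 95/18]
R5 ← R5 + (2/3)·R2: [0, 0, -70/9, -34/9, -68/9, 38/9]
R4 ← R4 + (31/61)·R3: [0, 0, 0, 150/61, -248/183, 692/183]
R5 ← R5 + (140/61)·R3: [0, 0, 0, -456/61, 344/183, -464/183]
R5 ← R5 + (76/25)·R4: [0, 0, 0, 0, -56/25, 224/25]
Echelon form has 5 nonzero rows, so rank(M) = 5.
The rank gives the maximum number of linearly independent columns: 5.

5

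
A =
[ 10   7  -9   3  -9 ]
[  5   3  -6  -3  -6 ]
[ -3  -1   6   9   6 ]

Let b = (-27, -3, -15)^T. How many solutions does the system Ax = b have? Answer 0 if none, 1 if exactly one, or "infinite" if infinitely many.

infinite

Row reduce the augmented matrix [A | b].
R2 ← R2 − (1/2)·R1: [0, -1/2, -3/2, -9/2, -3/2, 21/2]
R3 ← R3 + (3/10)·R1: [0, 11/10, 33/10, 99/10, 33/10, -231/10]
R3 ← R3 + (11/5)·R2: [0, 0, 0, 0, 0, 0]
The echelon form has 2 nonzero rows, and every pivot lies in the first 5 columns, so rank(A) = rank([A|b]) = 2.
The system is consistent.
rank = 2 < 5 unknowns, so there are infinitely many solutions.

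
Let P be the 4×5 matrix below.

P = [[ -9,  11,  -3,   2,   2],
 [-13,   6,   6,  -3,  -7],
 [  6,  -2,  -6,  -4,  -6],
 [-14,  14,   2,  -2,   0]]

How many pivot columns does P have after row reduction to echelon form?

Row reduce to echelon form.
R2 ← R2 − (13/9)·R1: [0, -89/9, 31/3, -53/9, -89/9]
R3 ← R3 + (2/3)·R1: [0, 16/3, -8, -8/3, -14/3]
R4 ← R4 − (14/9)·R1: [0, -28/9, 20/3, -46/9, -28/9]
R3 ← R3 + (48/89)·R2: [0, 0, -216/89, -520/89, -10]
R4 ← R4 − (28/89)·R2: [0, 0, 304/89, -290/89, 0]
R4 ← R4 + (38/27)·R3: [0, 0, 0, -310/27, -380/27]
Echelon form has 4 nonzero rows, so rank(P) = 4.
Each nonzero row contributes one pivot column: 4 pivot columns.

4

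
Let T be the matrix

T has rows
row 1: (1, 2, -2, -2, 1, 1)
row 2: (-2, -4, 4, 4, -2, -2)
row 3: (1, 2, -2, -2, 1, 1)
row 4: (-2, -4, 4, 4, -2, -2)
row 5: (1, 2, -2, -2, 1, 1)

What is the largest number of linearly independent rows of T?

1

Row reduce to echelon form.
R2 ← R2 + (2)·R1: [0, 0, 0, 0, 0, 0]
R3 ← R3 − R1: [0, 0, 0, 0, 0, 0]
R4 ← R4 + (2)·R1: [0, 0, 0, 0, 0, 0]
R5 ← R5 − R1: [0, 0, 0, 0, 0, 0]
Echelon form has 1 nonzero row, so rank(T) = 1.
The rank gives the maximum number of linearly independent rows: 1.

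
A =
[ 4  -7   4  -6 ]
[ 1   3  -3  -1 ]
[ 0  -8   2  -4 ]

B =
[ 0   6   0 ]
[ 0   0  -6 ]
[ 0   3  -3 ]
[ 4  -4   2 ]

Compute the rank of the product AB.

3

First compute AB:
[[-24,  60,  18],
 [ -4,   1, -11],
 [-16,  22,  34]]
Now row reduce the product.
R2 ← R2 − (1/6)·R1: [0, -9, -14]
R3 ← R3 − (2/3)·R1: [0, -18, 22]
R3 ← R3 − (2)·R2: [0, 0, 50]
3 nonzero rows, so rank(AB) = 3.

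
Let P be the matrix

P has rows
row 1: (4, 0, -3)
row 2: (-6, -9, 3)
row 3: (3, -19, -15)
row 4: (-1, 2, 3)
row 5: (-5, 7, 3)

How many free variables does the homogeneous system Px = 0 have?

Row reduce to echelon form.
R2 ← R2 + (3/2)·R1: [0, -9, -3/2]
R3 ← R3 − (3/4)·R1: [0, -19, -51/4]
R4 ← R4 + (1/4)·R1: [0, 2, 9/4]
R5 ← R5 + (5/4)·R1: [0, 7, -3/4]
R3 ← R3 − (19/9)·R2: [0, 0, -115/12]
R4 ← R4 + (2/9)·R2: [0, 0, 23/12]
R5 ← R5 + (7/9)·R2: [0, 0, -23/12]
R4 ← R4 + (1/5)·R3: [0, 0, 0]
R5 ← R5 − (1/5)·R3: [0, 0, 0]
3 nonzero rows, so rank(P) = 3.
P has 3 columns; by rank–nullity, nullity = 3 − 3 = 0.

0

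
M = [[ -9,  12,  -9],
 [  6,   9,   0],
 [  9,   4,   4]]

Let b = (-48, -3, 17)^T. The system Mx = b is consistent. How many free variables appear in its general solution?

Row reduce the augmented matrix [M | b].
R2 ← R2 + (2/3)·R1: [0, 17, -6, -35]
R3 ← R3 + R1: [0, 16, -5, -31]
R3 ← R3 − (16/17)·R2: [0, 0, 11/17, 33/17]
The echelon form has 3 nonzero rows, and every pivot lies in the first 3 columns, so rank(M) = rank([M|b]) = 3.
The system is consistent.
Free variables = (unknowns) − (rank) = 3 − 3 = 0.

0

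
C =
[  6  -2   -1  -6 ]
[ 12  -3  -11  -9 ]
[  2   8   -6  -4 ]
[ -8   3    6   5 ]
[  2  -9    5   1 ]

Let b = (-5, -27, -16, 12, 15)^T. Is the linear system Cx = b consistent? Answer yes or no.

Row reduce the augmented matrix [C | b].
R2 ← R2 − (2)·R1: [0, 1, -9, 3, -17]
R3 ← R3 − (1/3)·R1: [0, 26/3, -17/3, -2, -43/3]
R4 ← R4 + (4/3)·R1: [0, 1/3, 14/3, -3, 16/3]
R5 ← R5 − (1/3)·R1: [0, -25/3, 16/3, 3, 50/3]
R3 ← R3 − (26/3)·R2: [0, 0, 217/3, -28, 133]
R4 ← R4 − (1/3)·R2: [0, 0, 23/3, -4, 11]
R5 ← R5 + (25/3)·R2: [0, 0, -209/3, 28, -125]
R4 ← R4 − (23/217)·R3: [0, 0, 0, -32/31, -96/31]
R5 ← R5 + (209/217)·R3: [0, 0, 0, 32/31, 96/31]
R5 ← R5 + R4: [0, 0, 0, 0, 0]
The echelon form has 4 nonzero rows, and every pivot lies in the first 4 columns, so rank(C) = rank([C|b]) = 4.
The system is consistent.

yes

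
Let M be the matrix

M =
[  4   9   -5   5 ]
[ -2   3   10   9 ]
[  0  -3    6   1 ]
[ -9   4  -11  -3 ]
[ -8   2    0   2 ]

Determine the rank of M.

3

Row reduce to echelon form.
R2 ← R2 + (1/2)·R1: [0, 15/2, 15/2, 23/2]
R4 ← R4 + (9/4)·R1: [0, 97/4, -89/4, 33/4]
R5 ← R5 + (2)·R1: [0, 20, -10, 12]
R3 ← R3 + (2/5)·R2: [0, 0, 9, 28/5]
R4 ← R4 − (97/30)·R2: [0, 0, -93/2, -434/15]
R5 ← R5 − (8/3)·R2: [0, 0, -30, -56/3]
R4 ← R4 + (31/6)·R3: [0, 0, 0, 0]
R5 ← R5 + (10/3)·R3: [0, 0, 0, 0]
Echelon form has 3 nonzero rows, so rank(M) = 3.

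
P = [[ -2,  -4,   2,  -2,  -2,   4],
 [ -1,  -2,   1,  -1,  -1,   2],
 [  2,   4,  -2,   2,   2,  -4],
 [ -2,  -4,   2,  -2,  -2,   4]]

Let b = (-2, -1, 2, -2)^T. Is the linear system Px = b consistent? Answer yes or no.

Row reduce the augmented matrix [P | b].
R2 ← R2 − (1/2)·R1: [0, 0, 0, 0, 0, 0, 0]
R3 ← R3 + R1: [0, 0, 0, 0, 0, 0, 0]
R4 ← R4 − R1: [0, 0, 0, 0, 0, 0, 0]
The echelon form has 1 nonzero rows, and every pivot lies in the first 6 columns, so rank(P) = rank([P|b]) = 1.
The system is consistent.

yes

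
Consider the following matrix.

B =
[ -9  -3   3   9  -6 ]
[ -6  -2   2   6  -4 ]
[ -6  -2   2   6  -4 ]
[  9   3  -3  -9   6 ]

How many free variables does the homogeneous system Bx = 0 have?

Row reduce to echelon form.
R2 ← R2 − (2/3)·R1: [0, 0, 0, 0, 0]
R3 ← R3 − (2/3)·R1: [0, 0, 0, 0, 0]
R4 ← R4 + R1: [0, 0, 0, 0, 0]
1 nonzero row, so rank(B) = 1.
B has 5 columns; by rank–nullity, nullity = 5 − 1 = 4.

4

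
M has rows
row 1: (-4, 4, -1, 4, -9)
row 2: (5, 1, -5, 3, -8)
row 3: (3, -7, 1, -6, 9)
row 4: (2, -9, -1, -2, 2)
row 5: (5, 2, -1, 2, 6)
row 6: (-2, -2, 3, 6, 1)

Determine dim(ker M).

0

Row reduce to echelon form.
R2 ← R2 + (5/4)·R1: [0, 6, -25/4, 8, -77/4]
R3 ← R3 + (3/4)·R1: [0, -4, 1/4, -3, 9/4]
R4 ← R4 + (1/2)·R1: [0, -7, -3/2, 0, -5/2]
R5 ← R5 + (5/4)·R1: [0, 7, -9/4, 7, -21/4]
R6 ← R6 − (1/2)·R1: [0, -4, 7/2, 4, 11/2]
R3 ← R3 + (2/3)·R2: [0, 0, -47/12, 7/3, -127/12]
R4 ← R4 + (7/6)·R2: [0, 0, -211/24, 28/3, -599/24]
R5 ← R5 − (7/6)·R2: [0, 0, 121/24, -7/3, 413/24]
R6 ← R6 + (2/3)·R2: [0, 0, -2/3, 28/3, -22/3]
R4 ← R4 − (211/94)·R3: [0, 0, 0, 385/94, -113/94]
R5 ← R5 + (121/94)·R3: [0, 0, 0, 63/94, 337/94]
R6 ← R6 − (8/47)·R3: [0, 0, 0, 420/47, -260/47]
R5 ← R5 − (9/55)·R4: [0, 0, 0, 0, 208/55]
R6 ← R6 − (24/11)·R4: [0, 0, 0, 0, -32/11]
R6 ← R6 + (10/13)·R5: [0, 0, 0, 0, 0]
5 nonzero rows, so rank(M) = 5.
M has 5 columns; by rank–nullity, nullity = 5 − 5 = 0.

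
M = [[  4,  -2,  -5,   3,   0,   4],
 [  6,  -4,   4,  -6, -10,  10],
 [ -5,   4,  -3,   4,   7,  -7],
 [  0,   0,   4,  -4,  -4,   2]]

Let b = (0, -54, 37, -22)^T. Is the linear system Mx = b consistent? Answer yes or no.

yes

Row reduce the augmented matrix [M | b].
R2 ← R2 − (3/2)·R1: [0, -1, 23/2, -21/2, -10, 4, -54]
R3 ← R3 + (5/4)·R1: [0, 3/2, -37/4, 31/4, 7, -2, 37]
R3 ← R3 + (3/2)·R2: [0, 0, 8, -8, -8, 4, -44]
R4 ← R4 − (1/2)·R3: [0, 0, 0, 0, 0, 0, 0]
The echelon form has 3 nonzero rows, and every pivot lies in the first 6 columns, so rank(M) = rank([M|b]) = 3.
The system is consistent.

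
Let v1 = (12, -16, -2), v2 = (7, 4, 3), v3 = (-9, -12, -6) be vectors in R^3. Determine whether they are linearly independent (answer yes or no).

Form the matrix with these vectors as rows and row reduce.
R2 ← R2 − (7/12)·R1: [0, 40/3, 25/6]
R3 ← R3 + (3/4)·R1: [0, -24, -15/2]
R3 ← R3 + (9/5)·R2: [0, 0, 0]
2 nonzero rows, so the 3 vectors span a space of dimension 2.
Since 2 < 3, the vectors are linearly dependent.

no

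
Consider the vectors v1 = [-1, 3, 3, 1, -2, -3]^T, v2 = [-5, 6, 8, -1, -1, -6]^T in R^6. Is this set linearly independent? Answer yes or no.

Form the matrix with these vectors as rows and row reduce.
R2 ← R2 − (5)·R1: [0, -9, -7, -6, 9, 9]
2 nonzero rows, so the 2 vectors span a space of dimension 2.
Since 2 = 2, the vectors are linearly independent.

yes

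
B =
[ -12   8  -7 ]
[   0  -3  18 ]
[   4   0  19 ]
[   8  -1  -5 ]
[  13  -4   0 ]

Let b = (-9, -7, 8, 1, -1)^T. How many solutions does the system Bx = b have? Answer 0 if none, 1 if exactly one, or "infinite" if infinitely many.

0

Row reduce the augmented matrix [B | b].
R3 ← R3 + (1/3)·R1: [0, 8/3, 50/3, 5]
R4 ← R4 + (2/3)·R1: [0, 13/3, -29/3, -5]
R5 ← R5 + (13/12)·R1: [0, 14/3, -91/12, -43/4]
R3 ← R3 + (8/9)·R2: [0, 0, 98/3, -11/9]
R4 ← R4 + (13/9)·R2: [0, 0, 49/3, -136/9]
R5 ← R5 + (14/9)·R2: [0, 0, 245/12, -779/36]
R4 ← R4 − (1/2)·R3: [0, 0, 0, -29/2]
R5 ← R5 − (5/8)·R3: [0, 0, 0, -167/8]
R5 ← R5 − (167/116)·R4: [0, 0, 0, 0]
The echelon form has 4 nonzero rows; the last pivot sits in the augmented column, so rank(B) = 3 but rank([B|b]) = 4.
Since the ranks differ, the system is inconsistent.
It has no solutions.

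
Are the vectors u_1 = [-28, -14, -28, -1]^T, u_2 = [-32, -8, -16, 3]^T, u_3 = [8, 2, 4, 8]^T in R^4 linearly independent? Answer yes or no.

yes

Form the matrix with these vectors as rows and row reduce.
R2 ← R2 − (8/7)·R1: [0, 8, 16, 29/7]
R3 ← R3 + (2/7)·R1: [0, -2, -4, 54/7]
R3 ← R3 + (1/4)·R2: [0, 0, 0, 35/4]
3 nonzero rows, so the 3 vectors span a space of dimension 3.
Since 3 = 3, the vectors are linearly independent.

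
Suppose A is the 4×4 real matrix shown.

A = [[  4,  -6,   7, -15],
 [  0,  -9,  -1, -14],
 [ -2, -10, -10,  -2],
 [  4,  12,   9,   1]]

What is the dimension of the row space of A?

Row reduce to echelon form.
R3 ← R3 + (1/2)·R1: [0, -13, -13/2, -19/2]
R4 ← R4 − R1: [0, 18, 2, 16]
R3 ← R3 − (13/9)·R2: [0, 0, -91/18, 193/18]
R4 ← R4 + (2)·R2: [0, 0, 0, -12]
Echelon form has 4 nonzero rows, so rank(A) = 4.
The row space has dimension equal to the rank: 4.

4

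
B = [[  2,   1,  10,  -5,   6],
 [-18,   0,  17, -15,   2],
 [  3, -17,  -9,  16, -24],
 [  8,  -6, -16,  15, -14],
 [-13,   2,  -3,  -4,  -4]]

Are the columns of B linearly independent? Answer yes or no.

Row reduce B to echelon form.
R2 ← R2 + (9)·R1: [0, 9, 107, -60, 56]
R3 ← R3 − (3/2)·R1: [0, -37/2, -24, 47/2, -33]
R4 ← R4 − (4)·R1: [0, -10, -56, 35, -38]
R5 ← R5 + (13/2)·R1: [0, 17/2, 62, -73/2, 35]
R3 ← R3 + (37/18)·R2: [0, 0, 3527/18, -599/6, 739/9]
R4 ← R4 + (10/9)·R2: [0, 0, 566/9, -95/3, 218/9]
R5 ← R5 − (17/18)·R2: [0, 0, -703/18, 121/6, -161/9]
R4 ← R4 − (1132/3527)·R3: [0, 0, 0, 1323/3527, -7518/3527]
R5 ← R5 + (703/3527)·R3: [0, 0, 0, 945/3527, -5370/3527]
R5 ← R5 − (5/7)·R4: [0, 0, 0, 0, 0]
4 pivots among 5 columns.
Only 4 < 5 pivot columns, so the columns are linearly dependent.

no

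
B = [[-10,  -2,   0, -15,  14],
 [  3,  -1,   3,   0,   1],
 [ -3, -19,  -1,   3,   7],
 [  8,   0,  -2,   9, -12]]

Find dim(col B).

Row reduce to echelon form.
R2 ← R2 + (3/10)·R1: [0, -8/5, 3, -9/2, 26/5]
R3 ← R3 − (3/10)·R1: [0, -92/5, -1, 15/2, 14/5]
R4 ← R4 + (4/5)·R1: [0, -8/5, -2, -3, -4/5]
R3 ← R3 − (23/2)·R2: [0, 0, -71/2, 237/4, -57]
R4 ← R4 − R2: [0, 0, -5, 3/2, -6]
R4 ← R4 − (10/71)·R3: [0, 0, 0, -486/71, 144/71]
Echelon form has 4 nonzero rows, so rank(B) = 4.
The column space has dimension equal to the rank: 4.

4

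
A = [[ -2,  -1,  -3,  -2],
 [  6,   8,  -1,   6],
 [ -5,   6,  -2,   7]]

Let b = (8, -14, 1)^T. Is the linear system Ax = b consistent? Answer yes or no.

Row reduce the augmented matrix [A | b].
R2 ← R2 + (3)·R1: [0, 5, -10, 0, 10]
R3 ← R3 − (5/2)·R1: [0, 17/2, 11/2, 12, -19]
R3 ← R3 − (17/10)·R2: [0, 0, 45/2, 12, -36]
The echelon form has 3 nonzero rows, and every pivot lies in the first 4 columns, so rank(A) = rank([A|b]) = 3.
The system is consistent.

yes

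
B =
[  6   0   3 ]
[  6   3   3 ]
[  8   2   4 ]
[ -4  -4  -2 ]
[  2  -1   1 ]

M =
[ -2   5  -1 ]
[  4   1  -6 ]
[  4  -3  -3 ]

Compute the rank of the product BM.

2

First compute BM:
[[  0,  21, -15],
 [ 12,  24, -33],
 [  8,  30, -32],
 [-16, -18,  34],
 [ -4,   6,   1]]
Now row reduce the product.
Swap R1 ↔ R2
R3 ← R3 − (2/3)·R1: [0, 14, -10]
R4 ← R4 + (4/3)·R1: [0, 14, -10]
R5 ← R5 + (1/3)·R1: [0, 14, -10]
R3 ← R3 − (2/3)·R2: [0, 0, 0]
R4 ← R4 − (2/3)·R2: [0, 0, 0]
R5 ← R5 − (2/3)·R2: [0, 0, 0]
2 nonzero rows, so rank(BM) = 2.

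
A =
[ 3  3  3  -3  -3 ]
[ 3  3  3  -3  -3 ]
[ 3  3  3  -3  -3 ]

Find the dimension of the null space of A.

Row reduce to echelon form.
R2 ← R2 − R1: [0, 0, 0, 0, 0]
R3 ← R3 − R1: [0, 0, 0, 0, 0]
1 nonzero row, so rank(A) = 1.
A has 5 columns; by rank–nullity, nullity = 5 − 1 = 4.

4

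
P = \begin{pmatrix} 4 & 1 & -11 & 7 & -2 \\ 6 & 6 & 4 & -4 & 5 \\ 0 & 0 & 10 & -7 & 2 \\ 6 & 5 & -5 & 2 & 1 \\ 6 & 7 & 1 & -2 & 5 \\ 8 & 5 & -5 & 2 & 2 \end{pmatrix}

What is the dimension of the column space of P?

Row reduce to echelon form.
R2 ← R2 − (3/2)·R1: [0, 9/2, 41/2, -29/2, 8]
R4 ← R4 − (3/2)·R1: [0, 7/2, 23/2, -17/2, 4]
R5 ← R5 − (3/2)·R1: [0, 11/2, 35/2, -25/2, 8]
R6 ← R6 − (2)·R1: [0, 3, 17, -12, 6]
R4 ← R4 − (7/9)·R2: [0, 0, -40/9, 25/9, -20/9]
R5 ← R5 − (11/9)·R2: [0, 0, -68/9, 47/9, -16/9]
R6 ← R6 − (2/3)·R2: [0, 0, 10/3, -7/3, 2/3]
R4 ← R4 + (4/9)·R3: [0, 0, 0, -1/3, -4/3]
R5 ← R5 + (34/45)·R3: [0, 0, 0, -1/15, -4/15]
R6 ← R6 − (1/3)·R3: [0, 0, 0, 0, 0]
R5 ← R5 − (1/5)·R4: [0, 0, 0, 0, 0]
Echelon form has 4 nonzero rows, so rank(P) = 4.
The column space has dimension equal to the rank: 4.

4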